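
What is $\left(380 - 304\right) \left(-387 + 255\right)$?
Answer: $-10032$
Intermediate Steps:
$\left(380 - 304\right) \left(-387 + 255\right) = 76 \left(-132\right) = -10032$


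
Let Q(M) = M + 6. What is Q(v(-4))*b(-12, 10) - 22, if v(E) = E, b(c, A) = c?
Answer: -46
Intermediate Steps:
Q(M) = 6 + M
Q(v(-4))*b(-12, 10) - 22 = (6 - 4)*(-12) - 22 = 2*(-12) - 22 = -24 - 22 = -46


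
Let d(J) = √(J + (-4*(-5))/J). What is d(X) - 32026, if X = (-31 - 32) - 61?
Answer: -32026 + I*√119319/31 ≈ -32026.0 + 11.143*I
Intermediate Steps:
X = -124 (X = -63 - 61 = -124)
d(J) = √(J + 20/J)
d(X) - 32026 = √(-124 + 20/(-124)) - 32026 = √(-124 + 20*(-1/124)) - 32026 = √(-124 - 5/31) - 32026 = √(-3849/31) - 32026 = I*√119319/31 - 32026 = -32026 + I*√119319/31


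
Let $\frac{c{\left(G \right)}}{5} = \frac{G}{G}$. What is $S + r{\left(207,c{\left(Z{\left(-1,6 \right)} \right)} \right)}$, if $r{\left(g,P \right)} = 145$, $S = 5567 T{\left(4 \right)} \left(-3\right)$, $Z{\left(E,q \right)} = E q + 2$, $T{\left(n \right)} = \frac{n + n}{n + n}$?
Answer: $-16556$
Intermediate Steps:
$T{\left(n \right)} = 1$ ($T{\left(n \right)} = \frac{2 n}{2 n} = 2 n \frac{1}{2 n} = 1$)
$Z{\left(E,q \right)} = 2 + E q$
$c{\left(G \right)} = 5$ ($c{\left(G \right)} = 5 \frac{G}{G} = 5 \cdot 1 = 5$)
$S = -16701$ ($S = 5567 \cdot 1 \left(-3\right) = 5567 \left(-3\right) = -16701$)
$S + r{\left(207,c{\left(Z{\left(-1,6 \right)} \right)} \right)} = -16701 + 145 = -16556$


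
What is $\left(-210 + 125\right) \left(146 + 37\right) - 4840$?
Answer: $-20395$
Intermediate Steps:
$\left(-210 + 125\right) \left(146 + 37\right) - 4840 = \left(-85\right) 183 - 4840 = -15555 - 4840 = -20395$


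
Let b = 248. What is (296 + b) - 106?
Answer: 438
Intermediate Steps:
(296 + b) - 106 = (296 + 248) - 106 = 544 - 106 = 438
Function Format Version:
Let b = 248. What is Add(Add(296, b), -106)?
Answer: 438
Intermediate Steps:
Add(Add(296, b), -106) = Add(Add(296, 248), -106) = Add(544, -106) = 438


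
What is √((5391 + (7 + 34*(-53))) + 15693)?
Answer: √19289 ≈ 138.88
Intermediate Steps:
√((5391 + (7 + 34*(-53))) + 15693) = √((5391 + (7 - 1802)) + 15693) = √((5391 - 1795) + 15693) = √(3596 + 15693) = √19289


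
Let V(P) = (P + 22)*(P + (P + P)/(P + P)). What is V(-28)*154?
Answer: 24948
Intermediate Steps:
V(P) = (1 + P)*(22 + P) (V(P) = (22 + P)*(P + (2*P)/((2*P))) = (22 + P)*(P + (2*P)*(1/(2*P))) = (22 + P)*(P + 1) = (22 + P)*(1 + P) = (1 + P)*(22 + P))
V(-28)*154 = (22 + (-28)**2 + 23*(-28))*154 = (22 + 784 - 644)*154 = 162*154 = 24948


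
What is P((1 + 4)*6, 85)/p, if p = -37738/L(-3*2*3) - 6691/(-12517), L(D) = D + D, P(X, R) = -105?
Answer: -3379590/33757673 ≈ -0.10011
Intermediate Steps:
L(D) = 2*D
p = 236303711/225306 (p = -37738/(2*(-3*2*3)) - 6691/(-12517) = -37738/(2*(-6*3)) - 6691*(-1/12517) = -37738/(2*(-18)) + 6691/12517 = -37738/(-36) + 6691/12517 = -37738*(-1/36) + 6691/12517 = 18869/18 + 6691/12517 = 236303711/225306 ≈ 1048.8)
P((1 + 4)*6, 85)/p = -105/236303711/225306 = -105*225306/236303711 = -3379590/33757673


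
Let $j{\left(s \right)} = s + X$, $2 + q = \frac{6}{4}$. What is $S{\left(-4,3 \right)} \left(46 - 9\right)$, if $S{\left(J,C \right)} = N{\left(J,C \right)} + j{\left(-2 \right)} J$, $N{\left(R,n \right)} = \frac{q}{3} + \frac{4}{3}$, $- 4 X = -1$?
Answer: $\frac{1813}{6} \approx 302.17$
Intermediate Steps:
$q = - \frac{1}{2}$ ($q = -2 + \frac{6}{4} = -2 + 6 \cdot \frac{1}{4} = -2 + \frac{3}{2} = - \frac{1}{2} \approx -0.5$)
$X = \frac{1}{4}$ ($X = \left(- \frac{1}{4}\right) \left(-1\right) = \frac{1}{4} \approx 0.25$)
$j{\left(s \right)} = \frac{1}{4} + s$ ($j{\left(s \right)} = s + \frac{1}{4} = \frac{1}{4} + s$)
$N{\left(R,n \right)} = \frac{7}{6}$ ($N{\left(R,n \right)} = - \frac{1}{2 \cdot 3} + \frac{4}{3} = \left(- \frac{1}{2}\right) \frac{1}{3} + 4 \cdot \frac{1}{3} = - \frac{1}{6} + \frac{4}{3} = \frac{7}{6}$)
$S{\left(J,C \right)} = \frac{7}{6} - \frac{7 J}{4}$ ($S{\left(J,C \right)} = \frac{7}{6} + \left(\frac{1}{4} - 2\right) J = \frac{7}{6} - \frac{7 J}{4}$)
$S{\left(-4,3 \right)} \left(46 - 9\right) = \left(\frac{7}{6} - -7\right) \left(46 - 9\right) = \left(\frac{7}{6} + 7\right) 37 = \frac{49}{6} \cdot 37 = \frac{1813}{6}$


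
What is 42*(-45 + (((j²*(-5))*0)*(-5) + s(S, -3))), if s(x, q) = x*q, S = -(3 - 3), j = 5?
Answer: -1890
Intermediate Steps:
S = 0 (S = -1*0 = 0)
s(x, q) = q*x
42*(-45 + (((j²*(-5))*0)*(-5) + s(S, -3))) = 42*(-45 + (((5²*(-5))*0)*(-5) - 3*0)) = 42*(-45 + (((25*(-5))*0)*(-5) + 0)) = 42*(-45 + (-125*0*(-5) + 0)) = 42*(-45 + (0*(-5) + 0)) = 42*(-45 + (0 + 0)) = 42*(-45 + 0) = 42*(-45) = -1890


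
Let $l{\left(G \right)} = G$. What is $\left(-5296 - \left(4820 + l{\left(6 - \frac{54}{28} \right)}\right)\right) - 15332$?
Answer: $- \frac{356329}{14} \approx -25452.0$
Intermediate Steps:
$\left(-5296 - \left(4820 + l{\left(6 - \frac{54}{28} \right)}\right)\right) - 15332 = \left(-5296 + \left(\left(1501 - 6321\right) - \left(6 - \frac{54}{28}\right)\right)\right) - 15332 = \left(-5296 - \left(4826 - \frac{27}{14}\right)\right) - 15332 = \left(-5296 - \frac{67537}{14}\right) - 15332 = - \frac{141681}{14} - 15332 = - \frac{356329}{14}$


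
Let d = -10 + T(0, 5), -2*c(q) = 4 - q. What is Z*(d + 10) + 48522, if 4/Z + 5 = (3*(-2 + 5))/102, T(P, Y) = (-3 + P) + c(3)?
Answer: 8103650/167 ≈ 48525.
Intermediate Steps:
c(q) = -2 + q/2 (c(q) = -(4 - q)/2 = -2 + q/2)
T(P, Y) = -7/2 + P (T(P, Y) = (-3 + P) + (-2 + (½)*3) = (-3 + P) + (-2 + 3/2) = (-3 + P) - ½ = -7/2 + P)
d = -27/2 (d = -10 + (-7/2 + 0) = -10 - 7/2 = -27/2 ≈ -13.500)
Z = -136/167 (Z = 4/(-5 + (3*(-2 + 5))/102) = 4/(-5 + (3*3)*(1/102)) = 4/(-5 + 9*(1/102)) = 4/(-5 + 3/34) = 4/(-167/34) = 4*(-34/167) = -136/167 ≈ -0.81437)
Z*(d + 10) + 48522 = -136*(-27/2 + 10)/167 + 48522 = -136/167*(-7/2) + 48522 = 476/167 + 48522 = 8103650/167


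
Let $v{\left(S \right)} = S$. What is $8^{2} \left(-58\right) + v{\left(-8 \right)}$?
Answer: $-3720$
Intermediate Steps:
$8^{2} \left(-58\right) + v{\left(-8 \right)} = 8^{2} \left(-58\right) - 8 = 64 \left(-58\right) - 8 = -3712 - 8 = -3720$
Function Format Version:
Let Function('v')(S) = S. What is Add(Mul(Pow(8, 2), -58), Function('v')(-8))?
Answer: -3720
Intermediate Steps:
Add(Mul(Pow(8, 2), -58), Function('v')(-8)) = Add(Mul(Pow(8, 2), -58), -8) = Add(Mul(64, -58), -8) = Add(-3712, -8) = -3720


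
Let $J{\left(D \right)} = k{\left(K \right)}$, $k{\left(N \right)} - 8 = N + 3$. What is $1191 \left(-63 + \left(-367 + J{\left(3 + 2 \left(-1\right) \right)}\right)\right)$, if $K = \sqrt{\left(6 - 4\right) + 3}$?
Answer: $-499029 + 1191 \sqrt{5} \approx -4.9637 \cdot 10^{5}$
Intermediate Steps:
$K = \sqrt{5}$ ($K = \sqrt{2 + 3} = \sqrt{5} \approx 2.2361$)
$k{\left(N \right)} = 11 + N$ ($k{\left(N \right)} = 8 + \left(N + 3\right) = 8 + \left(3 + N\right) = 11 + N$)
$J{\left(D \right)} = 11 + \sqrt{5}$
$1191 \left(-63 + \left(-367 + J{\left(3 + 2 \left(-1\right) \right)}\right)\right) = 1191 \left(-63 - \left(356 - \sqrt{5}\right)\right) = 1191 \left(-419 + \sqrt{5}\right) = -499029 + 1191 \sqrt{5}$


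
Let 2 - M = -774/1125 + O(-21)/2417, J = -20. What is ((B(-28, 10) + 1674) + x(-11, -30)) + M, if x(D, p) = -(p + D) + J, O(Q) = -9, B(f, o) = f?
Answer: 504455612/302125 ≈ 1669.7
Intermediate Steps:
x(D, p) = -20 - D - p (x(D, p) = -(p + D) - 20 = -(D + p) - 20 = (-D - p) - 20 = -20 - D - p)
M = 813237/302125 (M = 2 - (-774/1125 - 9/2417) = 2 - (-774*1/1125 - 9*1/2417) = 2 - (-86/125 - 9/2417) = 2 - 1*(-208987/302125) = 2 + 208987/302125 = 813237/302125 ≈ 2.6917)
((B(-28, 10) + 1674) + x(-11, -30)) + M = ((-28 + 1674) + (-20 - 1*(-11) - 1*(-30))) + 813237/302125 = (1646 + (-20 + 11 + 30)) + 813237/302125 = (1646 + 21) + 813237/302125 = 1667 + 813237/302125 = 504455612/302125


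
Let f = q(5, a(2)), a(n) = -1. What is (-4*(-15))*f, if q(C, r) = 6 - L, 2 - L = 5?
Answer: 540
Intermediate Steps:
L = -3 (L = 2 - 1*5 = 2 - 5 = -3)
q(C, r) = 9 (q(C, r) = 6 - 1*(-3) = 6 + 3 = 9)
f = 9
(-4*(-15))*f = -4*(-15)*9 = 60*9 = 540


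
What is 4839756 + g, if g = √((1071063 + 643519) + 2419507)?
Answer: 4839756 + √4134089 ≈ 4.8418e+6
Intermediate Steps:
g = √4134089 (g = √(1714582 + 2419507) = √4134089 ≈ 2033.2)
4839756 + g = 4839756 + √4134089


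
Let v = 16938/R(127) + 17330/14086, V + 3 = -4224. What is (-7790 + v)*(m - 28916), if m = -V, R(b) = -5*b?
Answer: 862955802294201/4472305 ≈ 1.9296e+8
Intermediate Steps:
V = -4227 (V = -3 - 4224 = -4227)
m = 4227 (m = -1*(-4227) = 4227)
v = -113792059/4472305 (v = 16938/((-5*127)) + 17330/14086 = 16938/(-635) + 17330*(1/14086) = 16938*(-1/635) + 8665/7043 = -16938/635 + 8665/7043 = -113792059/4472305 ≈ -25.444)
(-7790 + v)*(m - 28916) = (-7790 - 113792059/4472305)*(4227 - 28916) = -34953048009/4472305*(-24689) = 862955802294201/4472305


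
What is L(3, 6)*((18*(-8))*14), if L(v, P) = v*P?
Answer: -36288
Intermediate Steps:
L(v, P) = P*v
L(3, 6)*((18*(-8))*14) = (6*3)*((18*(-8))*14) = 18*(-144*14) = 18*(-2016) = -36288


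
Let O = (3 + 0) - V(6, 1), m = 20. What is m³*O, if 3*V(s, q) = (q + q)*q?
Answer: 56000/3 ≈ 18667.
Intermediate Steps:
V(s, q) = 2*q²/3 (V(s, q) = ((q + q)*q)/3 = ((2*q)*q)/3 = (2*q²)/3 = 2*q²/3)
O = 7/3 (O = (3 + 0) - 2*1²/3 = 3 - 2/3 = 3 - 1*⅔ = 3 - ⅔ = 7/3 ≈ 2.3333)
m³*O = 20³*(7/3) = 8000*(7/3) = 56000/3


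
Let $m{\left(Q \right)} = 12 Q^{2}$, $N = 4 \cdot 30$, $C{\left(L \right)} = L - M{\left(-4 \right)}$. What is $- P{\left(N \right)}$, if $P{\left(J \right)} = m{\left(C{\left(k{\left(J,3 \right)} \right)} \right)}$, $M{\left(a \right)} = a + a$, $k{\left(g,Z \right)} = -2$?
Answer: $-432$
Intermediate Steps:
$M{\left(a \right)} = 2 a$
$C{\left(L \right)} = 8 + L$ ($C{\left(L \right)} = L - 2 \left(-4\right) = L - -8 = L + 8 = 8 + L$)
$N = 120$
$P{\left(J \right)} = 432$ ($P{\left(J \right)} = 12 \left(8 - 2\right)^{2} = 12 \cdot 6^{2} = 12 \cdot 36 = 432$)
$- P{\left(N \right)} = \left(-1\right) 432 = -432$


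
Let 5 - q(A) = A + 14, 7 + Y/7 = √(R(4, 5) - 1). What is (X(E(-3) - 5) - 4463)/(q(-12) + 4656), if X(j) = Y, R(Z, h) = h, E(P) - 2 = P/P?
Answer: -4498/4659 ≈ -0.96544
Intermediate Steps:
E(P) = 3 (E(P) = 2 + P/P = 2 + 1 = 3)
Y = -35 (Y = -49 + 7*√(5 - 1) = -49 + 7*√4 = -49 + 7*2 = -49 + 14 = -35)
X(j) = -35
q(A) = -9 - A (q(A) = 5 - (A + 14) = 5 - (14 + A) = 5 + (-14 - A) = -9 - A)
(X(E(-3) - 5) - 4463)/(q(-12) + 4656) = (-35 - 4463)/((-9 - 1*(-12)) + 4656) = -4498/((-9 + 12) + 4656) = -4498/(3 + 4656) = -4498/4659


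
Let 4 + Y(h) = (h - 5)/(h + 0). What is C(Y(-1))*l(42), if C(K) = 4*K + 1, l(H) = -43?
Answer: -387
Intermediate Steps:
Y(h) = -4 + (-5 + h)/h (Y(h) = -4 + (h - 5)/(h + 0) = -4 + (-5 + h)/h)
C(K) = 1 + 4*K
C(Y(-1))*l(42) = (1 + 4*(-3 - 5/(-1)))*(-43) = (1 + 4*(-3 - 5*(-1)))*(-43) = (1 + 4*(-3 + 5))*(-43) = (1 + 4*2)*(-43) = (1 + 8)*(-43) = 9*(-43) = -387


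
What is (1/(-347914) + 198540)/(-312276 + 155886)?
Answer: -69074845559/54410270460 ≈ -1.2695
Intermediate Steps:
(1/(-347914) + 198540)/(-312276 + 155886) = (-1/347914 + 198540)/(-156390) = (69074845559/347914)*(-1/156390) = -69074845559/54410270460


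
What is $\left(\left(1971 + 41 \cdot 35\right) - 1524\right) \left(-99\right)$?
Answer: $-186318$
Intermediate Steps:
$\left(\left(1971 + 41 \cdot 35\right) - 1524\right) \left(-99\right) = \left(\left(1971 + 1435\right) - 1524\right) \left(-99\right) = \left(3406 - 1524\right) \left(-99\right) = 1882 \left(-99\right) = -186318$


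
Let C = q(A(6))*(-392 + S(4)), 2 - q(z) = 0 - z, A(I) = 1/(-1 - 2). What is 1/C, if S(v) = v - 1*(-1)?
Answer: -1/645 ≈ -0.0015504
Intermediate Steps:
A(I) = -1/3 (A(I) = 1/(-3) = -1/3)
S(v) = 1 + v (S(v) = v + 1 = 1 + v)
q(z) = 2 + z (q(z) = 2 - (0 - z) = 2 - (-1)*z = 2 + z)
C = -645 (C = (2 - 1/3)*(-392 + (1 + 4)) = 5*(-392 + 5)/3 = (5/3)*(-387) = -645)
1/C = 1/(-645) = -1/645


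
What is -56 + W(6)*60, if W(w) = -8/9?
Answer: -328/3 ≈ -109.33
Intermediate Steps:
W(w) = -8/9 (W(w) = -8*⅑ = -8/9)
-56 + W(6)*60 = -56 - 8/9*60 = -56 - 160/3 = -328/3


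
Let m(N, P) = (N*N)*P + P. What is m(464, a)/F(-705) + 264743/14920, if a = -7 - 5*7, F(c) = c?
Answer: 9006690393/701240 ≈ 12844.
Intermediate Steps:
a = -42 (a = -7 - 35 = -42)
m(N, P) = P + P*N² (m(N, P) = N²*P + P = P*N² + P = P + P*N²)
m(464, a)/F(-705) + 264743/14920 = -42*(1 + 464²)/(-705) + 264743/14920 = -42*(1 + 215296)*(-1/705) + 264743*(1/14920) = -42*215297*(-1/705) + 264743/14920 = -9042474*(-1/705) + 264743/14920 = 3014158/235 + 264743/14920 = 9006690393/701240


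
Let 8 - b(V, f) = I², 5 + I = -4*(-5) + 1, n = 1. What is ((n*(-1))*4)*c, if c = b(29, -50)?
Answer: 992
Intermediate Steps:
I = 16 (I = -5 + (-4*(-5) + 1) = -5 + (20 + 1) = -5 + 21 = 16)
b(V, f) = -248 (b(V, f) = 8 - 1*16² = 8 - 1*256 = 8 - 256 = -248)
c = -248
((n*(-1))*4)*c = ((1*(-1))*4)*(-248) = -1*4*(-248) = -4*(-248) = 992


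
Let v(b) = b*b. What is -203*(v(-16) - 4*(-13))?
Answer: -62524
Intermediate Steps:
v(b) = b²
-203*(v(-16) - 4*(-13)) = -203*((-16)² - 4*(-13)) = -203*(256 + 52) = -203*308 = -62524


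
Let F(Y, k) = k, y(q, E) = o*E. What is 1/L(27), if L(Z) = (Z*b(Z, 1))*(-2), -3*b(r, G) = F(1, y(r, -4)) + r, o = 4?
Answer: 1/198 ≈ 0.0050505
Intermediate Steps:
y(q, E) = 4*E
b(r, G) = 16/3 - r/3 (b(r, G) = -(4*(-4) + r)/3 = -(-16 + r)/3 = 16/3 - r/3)
L(Z) = -2*Z*(16/3 - Z/3) (L(Z) = (Z*(16/3 - Z/3))*(-2) = -2*Z*(16/3 - Z/3))
1/L(27) = 1/((⅔)*27*(-16 + 27)) = 1/((⅔)*27*11) = 1/198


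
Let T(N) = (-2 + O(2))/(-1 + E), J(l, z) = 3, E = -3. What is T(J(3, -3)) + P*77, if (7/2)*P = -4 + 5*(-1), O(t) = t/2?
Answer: -791/4 ≈ -197.75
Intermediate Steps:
O(t) = t/2 (O(t) = t*(½) = t/2)
P = -18/7 (P = 2*(-4 + 5*(-1))/7 = 2*(-4 - 5)/7 = (2/7)*(-9) = -18/7 ≈ -2.5714)
T(N) = ¼ (T(N) = (-2 + (½)*2)/(-1 - 3) = (-2 + 1)/(-4) = -1*(-¼) = ¼)
T(J(3, -3)) + P*77 = ¼ - 18/7*77 = ¼ - 198 = -791/4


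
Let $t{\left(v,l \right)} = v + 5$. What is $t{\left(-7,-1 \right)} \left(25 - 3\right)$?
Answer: $-44$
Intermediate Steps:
$t{\left(v,l \right)} = 5 + v$
$t{\left(-7,-1 \right)} \left(25 - 3\right) = \left(5 - 7\right) \left(25 - 3\right) = \left(-2\right) 22 = -44$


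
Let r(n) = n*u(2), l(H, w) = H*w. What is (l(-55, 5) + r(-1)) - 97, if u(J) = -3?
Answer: -369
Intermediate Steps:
r(n) = -3*n (r(n) = n*(-3) = -3*n)
(l(-55, 5) + r(-1)) - 97 = (-55*5 - 3*(-1)) - 97 = (-275 + 3) - 97 = -272 - 97 = -369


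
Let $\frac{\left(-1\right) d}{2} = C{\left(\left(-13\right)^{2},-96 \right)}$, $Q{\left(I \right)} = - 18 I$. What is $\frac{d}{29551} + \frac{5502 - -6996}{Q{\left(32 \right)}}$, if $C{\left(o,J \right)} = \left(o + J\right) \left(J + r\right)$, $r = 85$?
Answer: $- \frac{61400557}{2836896} \approx -21.644$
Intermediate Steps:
$C{\left(o,J \right)} = \left(85 + J\right) \left(J + o\right)$ ($C{\left(o,J \right)} = \left(o + J\right) \left(J + 85\right) = \left(J + o\right) \left(85 + J\right) = \left(85 + J\right) \left(J + o\right)$)
$d = 1606$ ($d = - 2 \left(\left(-96\right)^{2} + 85 \left(-96\right) + 85 \left(-13\right)^{2} - 96 \left(-13\right)^{2}\right) = - 2 \left(9216 - 8160 + 85 \cdot 169 - 16224\right) = - 2 \left(9216 - 8160 + 14365 - 16224\right) = \left(-2\right) \left(-803\right) = 1606$)
$\frac{d}{29551} + \frac{5502 - -6996}{Q{\left(32 \right)}} = \frac{1606}{29551} + \frac{5502 - -6996}{\left(-18\right) 32} = 1606 \cdot \frac{1}{29551} + \frac{5502 + 6996}{-576} = \frac{1606}{29551} + 12498 \left(- \frac{1}{576}\right) = \frac{1606}{29551} - \frac{2083}{96} = - \frac{61400557}{2836896}$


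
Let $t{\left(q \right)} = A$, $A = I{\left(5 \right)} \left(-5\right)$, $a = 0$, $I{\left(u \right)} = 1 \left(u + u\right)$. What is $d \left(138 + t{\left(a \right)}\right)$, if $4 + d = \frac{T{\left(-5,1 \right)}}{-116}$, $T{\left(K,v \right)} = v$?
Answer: $- \frac{10230}{29} \approx -352.76$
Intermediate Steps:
$I{\left(u \right)} = 2 u$ ($I{\left(u \right)} = 1 \cdot 2 u = 2 u$)
$d = - \frac{465}{116}$ ($d = -4 + 1 \frac{1}{-116} = -4 + 1 \left(- \frac{1}{116}\right) = -4 - \frac{1}{116} = - \frac{465}{116} \approx -4.0086$)
$A = -50$ ($A = 2 \cdot 5 \left(-5\right) = 10 \left(-5\right) = -50$)
$t{\left(q \right)} = -50$
$d \left(138 + t{\left(a \right)}\right) = - \frac{465 \left(138 - 50\right)}{116} = \left(- \frac{465}{116}\right) 88 = - \frac{10230}{29}$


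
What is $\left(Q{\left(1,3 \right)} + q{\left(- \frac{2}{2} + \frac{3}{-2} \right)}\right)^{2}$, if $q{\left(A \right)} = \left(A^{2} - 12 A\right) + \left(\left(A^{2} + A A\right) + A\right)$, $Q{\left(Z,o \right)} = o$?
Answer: $\frac{38809}{16} \approx 2425.6$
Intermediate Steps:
$q{\left(A \right)} = - 11 A + 3 A^{2}$ ($q{\left(A \right)} = \left(A^{2} - 12 A\right) + \left(\left(A^{2} + A^{2}\right) + A\right) = \left(A^{2} - 12 A\right) + \left(2 A^{2} + A\right) = \left(A^{2} - 12 A\right) + \left(A + 2 A^{2}\right) = - 11 A + 3 A^{2}$)
$\left(Q{\left(1,3 \right)} + q{\left(- \frac{2}{2} + \frac{3}{-2} \right)}\right)^{2} = \left(3 + \left(- \frac{2}{2} + \frac{3}{-2}\right) \left(-11 + 3 \left(- \frac{2}{2} + \frac{3}{-2}\right)\right)\right)^{2} = \left(3 + \left(\left(-2\right) \frac{1}{2} + 3 \left(- \frac{1}{2}\right)\right) \left(-11 + 3 \left(\left(-2\right) \frac{1}{2} + 3 \left(- \frac{1}{2}\right)\right)\right)\right)^{2} = \left(3 + \left(-1 - \frac{3}{2}\right) \left(-11 + 3 \left(-1 - \frac{3}{2}\right)\right)\right)^{2} = \left(3 - \frac{5 \left(-11 + 3 \left(- \frac{5}{2}\right)\right)}{2}\right)^{2} = \left(3 - \frac{5 \left(-11 - \frac{15}{2}\right)}{2}\right)^{2} = \left(3 - - \frac{185}{4}\right)^{2} = \left(3 + \frac{185}{4}\right)^{2} = \left(\frac{197}{4}\right)^{2} = \frac{38809}{16}$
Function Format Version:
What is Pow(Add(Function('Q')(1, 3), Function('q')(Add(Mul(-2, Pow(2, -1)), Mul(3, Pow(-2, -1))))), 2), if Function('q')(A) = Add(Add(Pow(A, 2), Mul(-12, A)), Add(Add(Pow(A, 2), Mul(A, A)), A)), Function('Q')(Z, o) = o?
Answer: Rational(38809, 16) ≈ 2425.6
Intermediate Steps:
Function('q')(A) = Add(Mul(-11, A), Mul(3, Pow(A, 2))) (Function('q')(A) = Add(Add(Pow(A, 2), Mul(-12, A)), Add(Add(Pow(A, 2), Pow(A, 2)), A)) = Add(Add(Pow(A, 2), Mul(-12, A)), Add(Mul(2, Pow(A, 2)), A)) = Add(Add(Pow(A, 2), Mul(-12, A)), Add(A, Mul(2, Pow(A, 2)))) = Add(Mul(-11, A), Mul(3, Pow(A, 2))))
Pow(Add(Function('Q')(1, 3), Function('q')(Add(Mul(-2, Pow(2, -1)), Mul(3, Pow(-2, -1))))), 2) = Pow(Add(3, Mul(Add(Mul(-2, Pow(2, -1)), Mul(3, Pow(-2, -1))), Add(-11, Mul(3, Add(Mul(-2, Pow(2, -1)), Mul(3, Pow(-2, -1))))))), 2) = Pow(Add(3, Mul(Add(Mul(-2, Rational(1, 2)), Mul(3, Rational(-1, 2))), Add(-11, Mul(3, Add(Mul(-2, Rational(1, 2)), Mul(3, Rational(-1, 2))))))), 2) = Pow(Add(3, Mul(Add(-1, Rational(-3, 2)), Add(-11, Mul(3, Add(-1, Rational(-3, 2)))))), 2) = Pow(Add(3, Mul(Rational(-5, 2), Add(-11, Mul(3, Rational(-5, 2))))), 2) = Pow(Add(3, Mul(Rational(-5, 2), Add(-11, Rational(-15, 2)))), 2) = Pow(Add(3, Mul(Rational(-5, 2), Rational(-37, 2))), 2) = Pow(Add(3, Rational(185, 4)), 2) = Pow(Rational(197, 4), 2) = Rational(38809, 16)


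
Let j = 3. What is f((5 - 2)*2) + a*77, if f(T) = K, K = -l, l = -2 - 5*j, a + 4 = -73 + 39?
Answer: -2909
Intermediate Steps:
a = -38 (a = -4 + (-73 + 39) = -4 - 34 = -38)
l = -17 (l = -2 - 5*3 = -2 - 15 = -17)
K = 17 (K = -1*(-17) = 17)
f(T) = 17
f((5 - 2)*2) + a*77 = 17 - 38*77 = 17 - 2926 = -2909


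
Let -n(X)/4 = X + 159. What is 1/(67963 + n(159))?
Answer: 1/66691 ≈ 1.4995e-5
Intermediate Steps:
n(X) = -636 - 4*X (n(X) = -4*(X + 159) = -4*(159 + X) = -636 - 4*X)
1/(67963 + n(159)) = 1/(67963 + (-636 - 4*159)) = 1/(67963 + (-636 - 636)) = 1/(67963 - 1272) = 1/66691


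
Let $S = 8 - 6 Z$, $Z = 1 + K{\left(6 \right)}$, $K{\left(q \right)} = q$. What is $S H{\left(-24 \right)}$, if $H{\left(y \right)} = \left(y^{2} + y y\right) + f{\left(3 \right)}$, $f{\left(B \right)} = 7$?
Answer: $-39406$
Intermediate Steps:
$Z = 7$ ($Z = 1 + 6 = 7$)
$S = -34$ ($S = 8 - 42 = -34$)
$H{\left(y \right)} = 7 + 2 y^{2}$ ($H{\left(y \right)} = \left(y^{2} + y y\right) + 7 = \left(y^{2} + y^{2}\right) + 7 = 2 y^{2} + 7 = 7 + 2 y^{2}$)
$S H{\left(-24 \right)} = - 34 \left(7 + 2 \left(-24\right)^{2}\right) = - 34 \left(7 + 2 \cdot 576\right) = - 34 \left(7 + 1152\right) = \left(-34\right) 1159 = -39406$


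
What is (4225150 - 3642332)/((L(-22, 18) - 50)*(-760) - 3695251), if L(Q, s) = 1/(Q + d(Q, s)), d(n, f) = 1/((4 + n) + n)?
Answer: -513462658/3222007731 ≈ -0.15936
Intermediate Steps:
d(n, f) = 1/(4 + 2*n)
L(Q, s) = 1/(Q + 1/(2*(2 + Q)))
(4225150 - 3642332)/((L(-22, 18) - 50)*(-760) - 3695251) = (4225150 - 3642332)/((2*(2 - 22)/(1 + 2*(-22)*(2 - 22)) - 50)*(-760) - 3695251) = 582818/((2*(-20)/(1 + 2*(-22)*(-20)) - 50)*(-760) - 3695251) = 582818/((2*(-20)/(1 + 880) - 50)*(-760) - 3695251) = 582818/((2*(-20)/881 - 50)*(-760) - 3695251) = 582818/((2*(1/881)*(-20) - 50)*(-760) - 3695251) = 582818/((-40/881 - 50)*(-760) - 3695251) = 582818/(-44090/881*(-760) - 3695251) = 582818/(33508400/881 - 3695251) = 582818/(-3222007731/881) = 582818*(-881/3222007731) = -513462658/3222007731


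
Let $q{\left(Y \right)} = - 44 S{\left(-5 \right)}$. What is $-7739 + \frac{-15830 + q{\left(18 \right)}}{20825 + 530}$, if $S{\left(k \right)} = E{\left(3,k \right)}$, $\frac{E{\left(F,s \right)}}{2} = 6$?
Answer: $- \frac{165282703}{21355} \approx -7739.8$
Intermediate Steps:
$E{\left(F,s \right)} = 12$ ($E{\left(F,s \right)} = 2 \cdot 6 = 12$)
$S{\left(k \right)} = 12$
$q{\left(Y \right)} = -528$ ($q{\left(Y \right)} = \left(-44\right) 12 = -528$)
$-7739 + \frac{-15830 + q{\left(18 \right)}}{20825 + 530} = -7739 + \frac{-15830 - 528}{20825 + 530} = -7739 - \frac{16358}{21355} = - \frac{165282703}{21355}$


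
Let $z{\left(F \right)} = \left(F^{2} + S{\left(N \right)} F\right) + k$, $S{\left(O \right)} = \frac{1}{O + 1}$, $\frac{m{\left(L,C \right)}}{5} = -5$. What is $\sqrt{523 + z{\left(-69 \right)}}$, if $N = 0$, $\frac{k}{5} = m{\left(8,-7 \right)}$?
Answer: $\sqrt{5090} \approx 71.344$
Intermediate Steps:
$m{\left(L,C \right)} = -25$ ($m{\left(L,C \right)} = 5 \left(-5\right) = -25$)
$k = -125$ ($k = 5 \left(-25\right) = -125$)
$S{\left(O \right)} = \frac{1}{1 + O}$
$z{\left(F \right)} = -125 + F + F^{2}$ ($z{\left(F \right)} = \left(F^{2} + \frac{F}{1 + 0}\right) - 125 = \left(F^{2} + \frac{F}{1}\right) - 125 = \left(F^{2} + 1 F\right) - 125 = \left(F^{2} + F\right) - 125 = \left(F + F^{2}\right) - 125 = -125 + F + F^{2}$)
$\sqrt{523 + z{\left(-69 \right)}} = \sqrt{523 - \left(194 - 4761\right)} = \sqrt{523 - -4567} = \sqrt{523 + 4567} = \sqrt{5090}$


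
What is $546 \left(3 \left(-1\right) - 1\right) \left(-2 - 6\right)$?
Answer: $17472$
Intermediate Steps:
$546 \left(3 \left(-1\right) - 1\right) \left(-2 - 6\right) = 546 \left(-3 - 1\right) \left(-8\right) = 546 \left(\left(-4\right) \left(-8\right)\right) = 546 \cdot 32 = 17472$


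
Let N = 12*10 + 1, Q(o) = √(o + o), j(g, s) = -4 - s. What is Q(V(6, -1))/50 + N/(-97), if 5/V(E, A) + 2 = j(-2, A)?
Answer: -121/97 + I*√2/50 ≈ -1.2474 + 0.028284*I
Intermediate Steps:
V(E, A) = 5/(-6 - A) (V(E, A) = 5/(-2 + (-4 - A)) = 5/(-6 - A))
Q(o) = √2*√o (Q(o) = √(2*o) = √2*√o)
N = 121 (N = 120 + 1 = 121)
Q(V(6, -1))/50 + N/(-97) = (√2*√(-5/(6 - 1)))/50 + 121/(-97) = (√2*√(-5/5))*(1/50) + 121*(-1/97) = (√2*√(-5*⅕))*(1/50) - 121/97 = (√2*√(-1))*(1/50) - 121/97 = (√2*I)*(1/50) - 121/97 = (I*√2)*(1/50) - 121/97 = I*√2/50 - 121/97 = -121/97 + I*√2/50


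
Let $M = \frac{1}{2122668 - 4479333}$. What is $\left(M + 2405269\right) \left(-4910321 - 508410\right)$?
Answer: $- \frac{30715606695494335204}{2356665} \approx -1.3033 \cdot 10^{13}$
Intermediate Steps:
$M = - \frac{1}{2356665}$ ($M = \frac{1}{-2356665} = - \frac{1}{2356665} \approx -4.2433 \cdot 10^{-7}$)
$\left(M + 2405269\right) \left(-4910321 - 508410\right) = \left(- \frac{1}{2356665} + 2405269\right) \left(-4910321 - 508410\right) = \frac{5668413267884}{2356665} \left(-5418731\right) = - \frac{30715606695494335204}{2356665}$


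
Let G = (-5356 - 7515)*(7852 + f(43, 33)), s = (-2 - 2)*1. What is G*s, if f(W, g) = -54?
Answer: 401472232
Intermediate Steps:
s = -4 (s = -4*1 = -4)
G = -100368058 (G = (-5356 - 7515)*(7852 - 54) = -12871*7798 = -100368058)
G*s = -100368058*(-4) = 401472232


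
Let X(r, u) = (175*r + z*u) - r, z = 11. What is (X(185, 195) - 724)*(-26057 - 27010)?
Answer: -1783634937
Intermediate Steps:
X(r, u) = 11*u + 174*r (X(r, u) = (175*r + 11*u) - r = (11*u + 175*r) - r = 11*u + 174*r)
(X(185, 195) - 724)*(-26057 - 27010) = ((11*195 + 174*185) - 724)*(-26057 - 27010) = ((2145 + 32190) - 724)*(-53067) = (34335 - 724)*(-53067) = 33611*(-53067) = -1783634937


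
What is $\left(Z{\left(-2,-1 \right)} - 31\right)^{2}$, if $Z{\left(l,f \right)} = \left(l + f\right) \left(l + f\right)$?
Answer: $484$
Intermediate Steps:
$Z{\left(l,f \right)} = \left(f + l\right)^{2}$ ($Z{\left(l,f \right)} = \left(f + l\right) \left(f + l\right) = \left(f + l\right)^{2}$)
$\left(Z{\left(-2,-1 \right)} - 31\right)^{2} = \left(\left(-1 - 2\right)^{2} - 31\right)^{2} = \left(\left(-3\right)^{2} - 31\right)^{2} = \left(9 - 31\right)^{2} = \left(-22\right)^{2} = 484$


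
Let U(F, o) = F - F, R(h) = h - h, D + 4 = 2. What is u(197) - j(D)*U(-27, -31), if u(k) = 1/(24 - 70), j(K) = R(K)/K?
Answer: -1/46 ≈ -0.021739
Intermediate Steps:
D = -2 (D = -4 + 2 = -2)
R(h) = 0
U(F, o) = 0
j(K) = 0 (j(K) = 0/K = 0)
u(k) = -1/46 (u(k) = 1/(-46) = -1/46)
u(197) - j(D)*U(-27, -31) = -1/46 - 0*0 = -1/46 - 1*0 = -1/46 + 0 = -1/46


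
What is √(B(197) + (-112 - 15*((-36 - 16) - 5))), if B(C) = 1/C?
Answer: 2*√7208821/197 ≈ 27.258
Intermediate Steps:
√(B(197) + (-112 - 15*((-36 - 16) - 5))) = √(1/197 + (-112 - 15*((-36 - 16) - 5))) = √(1/197 + (-112 - 15*(-52 - 5))) = √(1/197 + (-112 - 15*(-57))) = √(1/197 + (-112 + 855)) = √(1/197 + 743) = √(146372/197) = 2*√7208821/197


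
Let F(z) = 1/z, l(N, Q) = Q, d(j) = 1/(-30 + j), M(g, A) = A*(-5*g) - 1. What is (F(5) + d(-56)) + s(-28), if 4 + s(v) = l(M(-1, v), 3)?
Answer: -349/430 ≈ -0.81163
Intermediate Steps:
M(g, A) = -1 - 5*A*g (M(g, A) = -5*A*g - 1 = -1 - 5*A*g)
s(v) = -1 (s(v) = -4 + 3 = -1)
(F(5) + d(-56)) + s(-28) = (1/5 + 1/(-30 - 56)) - 1 = (1/5 + 1/(-86)) - 1 = (1/5 - 1/86) - 1 = 81/430 - 1 = -349/430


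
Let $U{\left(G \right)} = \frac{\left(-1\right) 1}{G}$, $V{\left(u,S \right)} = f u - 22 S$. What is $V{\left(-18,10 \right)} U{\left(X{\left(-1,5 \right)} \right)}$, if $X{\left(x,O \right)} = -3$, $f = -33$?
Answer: $\frac{374}{3} \approx 124.67$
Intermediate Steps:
$V{\left(u,S \right)} = - 33 u - 22 S$
$U{\left(G \right)} = - \frac{1}{G}$
$V{\left(-18,10 \right)} U{\left(X{\left(-1,5 \right)} \right)} = \left(\left(-33\right) \left(-18\right) - 220\right) \left(- \frac{1}{-3}\right) = \left(594 - 220\right) \left(\left(-1\right) \left(- \frac{1}{3}\right)\right) = 374 \cdot \frac{1}{3} = \frac{374}{3}$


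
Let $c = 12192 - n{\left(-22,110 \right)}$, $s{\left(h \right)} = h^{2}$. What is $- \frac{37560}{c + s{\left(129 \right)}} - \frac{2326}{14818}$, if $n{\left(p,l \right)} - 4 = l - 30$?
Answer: $- \frac{103905709}{71000447} \approx -1.4635$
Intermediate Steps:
$n{\left(p,l \right)} = -26 + l$ ($n{\left(p,l \right)} = 4 + \left(l - 30\right) = 4 + \left(-30 + l\right) = -26 + l$)
$c = 12108$ ($c = 12192 - \left(-26 + 110\right) = 12192 - 84 = 12108$)
$- \frac{37560}{c + s{\left(129 \right)}} - \frac{2326}{14818} = - \frac{37560}{12108 + 129^{2}} - \frac{2326}{14818} = - \frac{37560}{12108 + 16641} - \frac{1163}{7409} = - \frac{37560}{28749} - \frac{1163}{7409} = \left(-37560\right) \frac{1}{28749} - \frac{1163}{7409} = - \frac{12520}{9583} - \frac{1163}{7409} = - \frac{103905709}{71000447}$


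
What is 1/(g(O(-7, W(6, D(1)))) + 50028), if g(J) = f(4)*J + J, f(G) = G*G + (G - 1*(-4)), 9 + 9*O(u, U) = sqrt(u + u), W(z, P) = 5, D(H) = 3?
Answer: 4050243/202524309479 - 225*I*sqrt(14)/202524309479 ≈ 1.9999e-5 - 4.1569e-9*I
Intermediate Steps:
O(u, U) = -1 + sqrt(2)*sqrt(u)/9 (O(u, U) = -1 + sqrt(u + u)/9 = -1 + sqrt(2*u)/9 = -1 + (sqrt(2)*sqrt(u))/9 = -1 + sqrt(2)*sqrt(u)/9)
f(G) = 4 + G + G**2 (f(G) = G**2 + (G + 4) = G**2 + (4 + G) = 4 + G + G**2)
g(J) = 25*J (g(J) = (4 + 4 + 4**2)*J + J = (4 + 4 + 16)*J + J = 24*J + J = 25*J)
1/(g(O(-7, W(6, D(1)))) + 50028) = 1/(25*(-1 + sqrt(2)*sqrt(-7)/9) + 50028) = 1/(25*(-1 + sqrt(2)*(I*sqrt(7))/9) + 50028) = 1/(25*(-1 + I*sqrt(14)/9) + 50028) = 1/((-25 + 25*I*sqrt(14)/9) + 50028) = 1/(50003 + 25*I*sqrt(14)/9)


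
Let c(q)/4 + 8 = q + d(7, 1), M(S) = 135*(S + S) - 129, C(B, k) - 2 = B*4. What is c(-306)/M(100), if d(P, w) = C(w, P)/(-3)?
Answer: -1264/26871 ≈ -0.047040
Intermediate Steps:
C(B, k) = 2 + 4*B (C(B, k) = 2 + B*4 = 2 + 4*B)
d(P, w) = -⅔ - 4*w/3 (d(P, w) = (2 + 4*w)/(-3) = (2 + 4*w)*(-⅓) = -⅔ - 4*w/3)
M(S) = -129 + 270*S (M(S) = 135*(2*S) - 129 = 270*S - 129 = -129 + 270*S)
c(q) = -40 + 4*q (c(q) = -32 + 4*(q + (-⅔ - 4/3*1)) = -32 + 4*(q + (-⅔ - 4/3)) = -32 + 4*(q - 2) = -32 + 4*(-2 + q) = -32 + (-8 + 4*q) = -40 + 4*q)
c(-306)/M(100) = (-40 + 4*(-306))/(-129 + 270*100) = (-40 - 1224)/(-129 + 27000) = -1264/26871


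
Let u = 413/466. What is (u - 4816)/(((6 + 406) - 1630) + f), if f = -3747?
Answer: 2243843/2313690 ≈ 0.96981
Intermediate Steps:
u = 413/466 (u = 413*(1/466) = 413/466 ≈ 0.88627)
(u - 4816)/(((6 + 406) - 1630) + f) = (413/466 - 4816)/(((6 + 406) - 1630) - 3747) = -2243843/(466*((412 - 1630) - 3747)) = -2243843/(466*(-1218 - 3747)) = -2243843/466/(-4965) = -2243843/466*(-1/4965) = 2243843/2313690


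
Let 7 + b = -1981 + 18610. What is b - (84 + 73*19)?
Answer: 15151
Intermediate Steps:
b = 16622 (b = -7 + (-1981 + 18610) = -7 + 16629 = 16622)
b - (84 + 73*19) = 16622 - (84 + 73*19) = 16622 - (84 + 1387) = 16622 - 1*1471 = 16622 - 1471 = 15151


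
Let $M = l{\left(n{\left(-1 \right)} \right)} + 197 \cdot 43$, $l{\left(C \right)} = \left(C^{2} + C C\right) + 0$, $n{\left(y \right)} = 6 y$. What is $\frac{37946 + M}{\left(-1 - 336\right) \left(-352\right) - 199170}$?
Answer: $- \frac{46489}{80546} \approx -0.57717$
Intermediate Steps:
$l{\left(C \right)} = 2 C^{2}$ ($l{\left(C \right)} = \left(C^{2} + C^{2}\right) + 0 = 2 C^{2} + 0 = 2 C^{2}$)
$M = 8543$ ($M = 2 \left(6 \left(-1\right)\right)^{2} + 197 \cdot 43 = 2 \left(-6\right)^{2} + 8471 = 2 \cdot 36 + 8471 = 72 + 8471 = 8543$)
$\frac{37946 + M}{\left(-1 - 336\right) \left(-352\right) - 199170} = \frac{37946 + 8543}{\left(-1 - 336\right) \left(-352\right) - 199170} = \frac{46489}{\left(-337\right) \left(-352\right) - 199170} = \frac{46489}{118624 - 199170} = \frac{46489}{-80546} = 46489 \left(- \frac{1}{80546}\right) = - \frac{46489}{80546}$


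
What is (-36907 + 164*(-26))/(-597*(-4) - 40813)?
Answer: 41171/38425 ≈ 1.0715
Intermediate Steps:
(-36907 + 164*(-26))/(-597*(-4) - 40813) = (-36907 - 4264)/(2388 - 40813) = -41171/(-38425) = -41171*(-1/38425) = 41171/38425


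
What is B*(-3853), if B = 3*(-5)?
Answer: 57795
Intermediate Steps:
B = -15
B*(-3853) = -15*(-3853) = 57795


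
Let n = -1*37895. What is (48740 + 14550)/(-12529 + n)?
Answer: -31645/25212 ≈ -1.2552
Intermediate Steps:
n = -37895
(48740 + 14550)/(-12529 + n) = (48740 + 14550)/(-12529 - 37895) = 63290/(-50424) = 63290*(-1/50424) = -31645/25212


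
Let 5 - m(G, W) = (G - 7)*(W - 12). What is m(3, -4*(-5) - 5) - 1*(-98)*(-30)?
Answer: -2923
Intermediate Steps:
m(G, W) = 5 - (-12 + W)*(-7 + G) (m(G, W) = 5 - (G - 7)*(W - 12) = 5 - (-7 + G)*(-12 + W) = 5 - (-12 + W)*(-7 + G))
m(3, -4*(-5) - 5) - 1*(-98)*(-30) = (-79 + 7*(-4*(-5) - 5) + 12*3 - 1*3*(-4*(-5) - 5)) - 1*(-98)*(-30) = (-79 + 7*(20 - 5) + 36 - 1*3*(20 - 5)) + 98*(-30) = (-79 + 7*15 + 36 - 1*3*15) - 2940 = (-79 + 105 + 36 - 45) - 2940 = 17 - 2940 = -2923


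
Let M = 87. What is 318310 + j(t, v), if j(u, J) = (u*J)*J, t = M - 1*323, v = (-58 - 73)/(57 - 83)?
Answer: 52781891/169 ≈ 3.1232e+5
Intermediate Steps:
v = 131/26 (v = -131/(-26) = -131*(-1/26) = 131/26 ≈ 5.0385)
t = -236 (t = 87 - 1*323 = 87 - 323 = -236)
j(u, J) = u*J² (j(u, J) = (J*u)*J = u*J²)
318310 + j(t, v) = 318310 - 236*(131/26)² = 318310 - 236*17161/676 = 318310 - 1012499/169 = 52781891/169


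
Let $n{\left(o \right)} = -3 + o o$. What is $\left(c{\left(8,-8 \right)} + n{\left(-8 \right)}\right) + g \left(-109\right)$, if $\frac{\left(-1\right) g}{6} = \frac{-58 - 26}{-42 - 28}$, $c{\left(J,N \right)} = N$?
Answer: $\frac{4189}{5} \approx 837.8$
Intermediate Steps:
$n{\left(o \right)} = -3 + o^{2}$
$g = - \frac{36}{5}$ ($g = - 6 \frac{-58 - 26}{-42 - 28} = - 6 \left(- \frac{84}{-70}\right) = - 6 \left(\left(-84\right) \left(- \frac{1}{70}\right)\right) = \left(-6\right) \frac{6}{5} = - \frac{36}{5} \approx -7.2$)
$\left(c{\left(8,-8 \right)} + n{\left(-8 \right)}\right) + g \left(-109\right) = \left(-8 - \left(3 - \left(-8\right)^{2}\right)\right) - - \frac{3924}{5} = \left(-8 + \left(-3 + 64\right)\right) + \frac{3924}{5} = \left(-8 + 61\right) + \frac{3924}{5} = 53 + \frac{3924}{5} = \frac{4189}{5}$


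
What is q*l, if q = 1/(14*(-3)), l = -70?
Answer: 5/3 ≈ 1.6667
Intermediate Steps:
q = -1/42 (q = 1/(-42) = -1/42 ≈ -0.023810)
q*l = -1/42*(-70) = 5/3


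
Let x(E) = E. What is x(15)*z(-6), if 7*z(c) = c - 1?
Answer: -15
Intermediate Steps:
z(c) = -⅐ + c/7 (z(c) = (c - 1)/7 = (-1 + c)/7 = -⅐ + c/7)
x(15)*z(-6) = 15*(-⅐ + (⅐)*(-6)) = 15*(-⅐ - 6/7) = 15*(-1) = -15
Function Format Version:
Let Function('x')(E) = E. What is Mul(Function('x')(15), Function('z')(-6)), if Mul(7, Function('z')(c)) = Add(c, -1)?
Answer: -15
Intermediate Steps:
Function('z')(c) = Add(Rational(-1, 7), Mul(Rational(1, 7), c)) (Function('z')(c) = Mul(Rational(1, 7), Add(c, -1)) = Mul(Rational(1, 7), Add(-1, c)) = Add(Rational(-1, 7), Mul(Rational(1, 7), c)))
Mul(Function('x')(15), Function('z')(-6)) = Mul(15, Add(Rational(-1, 7), Mul(Rational(1, 7), -6))) = Mul(15, Add(Rational(-1, 7), Rational(-6, 7))) = Mul(15, -1) = -15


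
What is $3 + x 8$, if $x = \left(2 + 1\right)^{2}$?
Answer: $75$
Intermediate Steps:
$x = 9$ ($x = 3^{2} = 9$)
$3 + x 8 = 3 + 9 \cdot 8 = 3 + 72 = 75$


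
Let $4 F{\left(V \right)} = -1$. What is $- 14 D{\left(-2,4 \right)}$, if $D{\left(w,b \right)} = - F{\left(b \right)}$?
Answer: $- \frac{7}{2} \approx -3.5$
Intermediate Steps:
$F{\left(V \right)} = - \frac{1}{4}$ ($F{\left(V \right)} = \frac{1}{4} \left(-1\right) = - \frac{1}{4}$)
$D{\left(w,b \right)} = \frac{1}{4}$ ($D{\left(w,b \right)} = \left(-1\right) \left(- \frac{1}{4}\right) = \frac{1}{4}$)
$- 14 D{\left(-2,4 \right)} = \left(-14\right) \frac{1}{4} = - \frac{7}{2}$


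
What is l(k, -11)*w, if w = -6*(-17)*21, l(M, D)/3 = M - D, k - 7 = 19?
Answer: 237762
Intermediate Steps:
k = 26 (k = 7 + 19 = 26)
l(M, D) = -3*D + 3*M (l(M, D) = 3*(M - D) = -3*D + 3*M)
w = 2142 (w = 102*21 = 2142)
l(k, -11)*w = (-3*(-11) + 3*26)*2142 = (33 + 78)*2142 = 111*2142 = 237762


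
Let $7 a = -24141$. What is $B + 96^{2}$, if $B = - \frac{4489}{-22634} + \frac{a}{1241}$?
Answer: $\frac{1811556867077}{196621558} \approx 9213.4$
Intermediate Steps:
$a = - \frac{24141}{7}$ ($a = \frac{1}{7} \left(-24141\right) = - \frac{24141}{7} \approx -3448.7$)
$B = - \frac{507411451}{196621558}$ ($B = - \frac{4489}{-22634} - \frac{24141}{7 \cdot 1241} = \left(-4489\right) \left(- \frac{1}{22634}\right) - \frac{24141}{8687} = \frac{4489}{22634} - \frac{24141}{8687} = - \frac{507411451}{196621558} \approx -2.5807$)
$B + 96^{2} = - \frac{507411451}{196621558} + 96^{2} = - \frac{507411451}{196621558} + 9216 = \frac{1811556867077}{196621558}$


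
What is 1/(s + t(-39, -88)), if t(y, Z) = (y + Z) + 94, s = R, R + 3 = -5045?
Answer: -1/5081 ≈ -0.00019681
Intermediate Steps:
R = -5048 (R = -3 - 5045 = -5048)
s = -5048
t(y, Z) = 94 + Z + y (t(y, Z) = (Z + y) + 94 = 94 + Z + y)
1/(s + t(-39, -88)) = 1/(-5048 + (94 - 88 - 39)) = 1/(-5048 - 33) = 1/(-5081) = -1/5081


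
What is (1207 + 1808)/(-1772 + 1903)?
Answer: 3015/131 ≈ 23.015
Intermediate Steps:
(1207 + 1808)/(-1772 + 1903) = 3015/131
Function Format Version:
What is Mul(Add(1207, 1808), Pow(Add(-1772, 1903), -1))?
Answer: Rational(3015, 131) ≈ 23.015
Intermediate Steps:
Mul(Add(1207, 1808), Pow(Add(-1772, 1903), -1)) = Mul(3015, Pow(131, -1)) = Mul(3015, Rational(1, 131)) = Rational(3015, 131)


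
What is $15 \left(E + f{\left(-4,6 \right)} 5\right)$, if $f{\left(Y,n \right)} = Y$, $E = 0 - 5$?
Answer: $-375$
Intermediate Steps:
$E = -5$
$15 \left(E + f{\left(-4,6 \right)} 5\right) = 15 \left(-5 - 20\right) = 15 \left(-25\right) = -375$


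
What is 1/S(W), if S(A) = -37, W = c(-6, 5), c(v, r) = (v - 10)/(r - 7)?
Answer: -1/37 ≈ -0.027027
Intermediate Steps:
c(v, r) = (-10 + v)/(-7 + r)
W = 8 (W = (-10 - 6)/(-7 + 5) = -16/(-2) = -½*(-16) = 8)
1/S(W) = 1/(-37) = -1/37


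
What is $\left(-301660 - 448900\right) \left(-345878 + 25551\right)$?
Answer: $240424633120$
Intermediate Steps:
$\left(-301660 - 448900\right) \left(-345878 + 25551\right) = \left(-750560\right) \left(-320327\right) = 240424633120$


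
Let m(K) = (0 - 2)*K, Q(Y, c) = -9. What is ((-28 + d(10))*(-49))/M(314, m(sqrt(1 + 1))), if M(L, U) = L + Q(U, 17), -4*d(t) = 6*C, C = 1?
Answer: 2891/610 ≈ 4.7393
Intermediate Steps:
d(t) = -3/2
m(K) = -2*K
M(L, U) = -9 + L (M(L, U) = L - 9 = -9 + L)
((-28 + d(10))*(-49))/M(314, m(sqrt(1 + 1))) = ((-28 - 3/2)*(-49))/(-9 + 314) = -59/2*(-49)/305 = (2891/2)*(1/305) = 2891/610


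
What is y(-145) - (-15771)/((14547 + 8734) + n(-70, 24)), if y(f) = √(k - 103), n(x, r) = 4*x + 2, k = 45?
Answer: 15771/23003 + I*√58 ≈ 0.68561 + 7.6158*I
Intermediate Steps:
n(x, r) = 2 + 4*x
y(f) = I*√58 (y(f) = √(45 - 103) = √(-58) = I*√58)
y(-145) - (-15771)/((14547 + 8734) + n(-70, 24)) = I*√58 - (-15771)/((14547 + 8734) + (2 + 4*(-70))) = I*√58 - (-15771)/(23281 + (2 - 280)) = I*√58 - (-15771)/(23281 - 278) = I*√58 - (-15771)/23003 = I*√58 - 1*(-15771/23003) = I*√58 + 15771/23003 = 15771/23003 + I*√58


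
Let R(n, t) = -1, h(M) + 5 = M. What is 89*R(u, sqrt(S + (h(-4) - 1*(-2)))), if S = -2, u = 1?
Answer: -89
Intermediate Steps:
h(M) = -5 + M
89*R(u, sqrt(S + (h(-4) - 1*(-2)))) = 89*(-1) = -89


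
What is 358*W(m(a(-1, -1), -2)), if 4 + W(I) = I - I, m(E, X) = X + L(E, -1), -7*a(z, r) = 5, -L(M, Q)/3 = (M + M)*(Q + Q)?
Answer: -1432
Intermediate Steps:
L(M, Q) = -12*M*Q (L(M, Q) = -3*(M + M)*(Q + Q) = -3*2*M*2*Q = -12*M*Q)
a(z, r) = -5/7 (a(z, r) = -1/7*5 = -5/7)
m(E, X) = X + 12*E (m(E, X) = X - 12*E*(-1) = X + 12*E)
W(I) = -4 (W(I) = -4 + (I - I) = -4 + 0 = -4)
358*W(m(a(-1, -1), -2)) = 358*(-4) = -1432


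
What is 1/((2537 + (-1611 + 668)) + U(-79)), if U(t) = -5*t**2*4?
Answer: -1/123226 ≈ -8.1152e-6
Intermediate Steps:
U(t) = -20*t**2
1/((2537 + (-1611 + 668)) + U(-79)) = 1/((2537 + (-1611 + 668)) - 20*(-79)**2) = 1/((2537 - 943) - 20*6241) = 1/(1594 - 124820) = 1/(-123226) = -1/123226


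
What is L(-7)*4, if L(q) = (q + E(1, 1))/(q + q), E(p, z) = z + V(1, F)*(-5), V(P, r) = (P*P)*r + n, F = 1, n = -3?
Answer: -8/7 ≈ -1.1429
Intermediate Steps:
V(P, r) = -3 + r*P**2 (V(P, r) = (P*P)*r - 3 = P**2*r - 3 = r*P**2 - 3 = -3 + r*P**2)
E(p, z) = 10 + z (E(p, z) = z + (-3 + 1*1**2)*(-5) = z + (-3 + 1*1)*(-5) = z + (-3 + 1)*(-5) = z - 2*(-5) = z + 10 = 10 + z)
L(q) = (11 + q)/(2*q) (L(q) = (q + (10 + 1))/(q + q) = (q + 11)/((2*q)) = (11 + q)*(1/(2*q)) = (11 + q)/(2*q))
L(-7)*4 = ((1/2)*(11 - 7)/(-7))*4 = ((1/2)*(-1/7)*4)*4 = -2/7*4 = -8/7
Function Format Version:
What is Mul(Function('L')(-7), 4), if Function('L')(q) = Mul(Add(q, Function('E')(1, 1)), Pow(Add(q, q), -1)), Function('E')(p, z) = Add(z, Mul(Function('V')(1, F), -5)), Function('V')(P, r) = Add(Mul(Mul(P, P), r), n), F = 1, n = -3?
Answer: Rational(-8, 7) ≈ -1.1429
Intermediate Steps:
Function('V')(P, r) = Add(-3, Mul(r, Pow(P, 2))) (Function('V')(P, r) = Add(Mul(Mul(P, P), r), -3) = Add(Mul(Pow(P, 2), r), -3) = Add(Mul(r, Pow(P, 2)), -3) = Add(-3, Mul(r, Pow(P, 2))))
Function('E')(p, z) = Add(10, z) (Function('E')(p, z) = Add(z, Mul(Add(-3, Mul(1, Pow(1, 2))), -5)) = Add(z, Mul(Add(-3, Mul(1, 1)), -5)) = Add(z, Mul(Add(-3, 1), -5)) = Add(z, Mul(-2, -5)) = Add(z, 10) = Add(10, z))
Function('L')(q) = Mul(Rational(1, 2), Pow(q, -1), Add(11, q)) (Function('L')(q) = Mul(Add(q, Add(10, 1)), Pow(Add(q, q), -1)) = Mul(Add(q, 11), Pow(Mul(2, q), -1)) = Mul(Add(11, q), Mul(Rational(1, 2), Pow(q, -1))) = Mul(Rational(1, 2), Pow(q, -1), Add(11, q)))
Mul(Function('L')(-7), 4) = Mul(Mul(Rational(1, 2), Pow(-7, -1), Add(11, -7)), 4) = Mul(Mul(Rational(1, 2), Rational(-1, 7), 4), 4) = Mul(Rational(-2, 7), 4) = Rational(-8, 7)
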